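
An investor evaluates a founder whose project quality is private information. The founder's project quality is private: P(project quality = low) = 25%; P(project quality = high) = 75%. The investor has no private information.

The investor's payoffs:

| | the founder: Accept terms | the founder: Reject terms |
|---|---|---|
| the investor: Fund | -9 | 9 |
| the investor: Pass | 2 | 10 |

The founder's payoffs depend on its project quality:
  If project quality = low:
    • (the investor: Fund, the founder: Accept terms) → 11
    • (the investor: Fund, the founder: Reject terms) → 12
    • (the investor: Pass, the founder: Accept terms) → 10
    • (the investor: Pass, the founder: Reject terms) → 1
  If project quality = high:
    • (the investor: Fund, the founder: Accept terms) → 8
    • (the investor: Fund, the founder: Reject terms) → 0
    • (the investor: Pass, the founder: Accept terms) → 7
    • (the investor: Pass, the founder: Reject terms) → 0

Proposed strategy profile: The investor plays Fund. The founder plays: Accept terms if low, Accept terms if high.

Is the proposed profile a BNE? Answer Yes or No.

No

The investor plays Fund: E[Fund] = 0.25·(-9) + 0.75·(-9) = -9; E[Pass] = 2. Not best-responding. ✗
The founder (project quality low), facing Fund: Accept terms gives 11, Reject terms gives 12. Proposed Accept terms is not best — profitable deviation exists. ✗
The founder (project quality high), facing Fund: Accept terms gives 8, Reject terms gives 0. Proposed Accept terms is best. ✓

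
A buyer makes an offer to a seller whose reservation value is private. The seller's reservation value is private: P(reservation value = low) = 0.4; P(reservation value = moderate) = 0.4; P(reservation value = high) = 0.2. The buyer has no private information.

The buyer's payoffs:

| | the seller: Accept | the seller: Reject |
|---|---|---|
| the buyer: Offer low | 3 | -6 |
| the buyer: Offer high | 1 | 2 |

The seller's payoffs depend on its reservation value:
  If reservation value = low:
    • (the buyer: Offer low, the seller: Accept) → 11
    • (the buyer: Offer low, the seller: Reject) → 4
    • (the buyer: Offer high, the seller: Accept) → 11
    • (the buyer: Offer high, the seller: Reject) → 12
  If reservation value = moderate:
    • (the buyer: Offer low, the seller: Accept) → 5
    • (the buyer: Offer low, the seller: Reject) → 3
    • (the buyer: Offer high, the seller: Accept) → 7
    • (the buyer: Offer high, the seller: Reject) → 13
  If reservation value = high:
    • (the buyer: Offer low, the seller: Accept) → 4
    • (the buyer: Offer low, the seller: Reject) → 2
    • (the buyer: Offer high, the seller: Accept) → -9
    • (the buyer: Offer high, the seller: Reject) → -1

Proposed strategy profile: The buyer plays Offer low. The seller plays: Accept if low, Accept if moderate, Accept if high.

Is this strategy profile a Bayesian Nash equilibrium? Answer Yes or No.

Yes

The buyer plays Offer low: E[Offer low] = 0.4·(3) + 0.4·(3) + 0.2·(3) = 3; E[Offer high] = 1. Best-responding. ✓
The seller (reservation value low), facing Offer low: Accept gives 11, Reject gives 4. Proposed Accept is best. ✓
The seller (reservation value moderate), facing Offer low: Accept gives 5, Reject gives 3. Proposed Accept is best. ✓
The seller (reservation value high), facing Offer low: Accept gives 4, Reject gives 2. Proposed Accept is best. ✓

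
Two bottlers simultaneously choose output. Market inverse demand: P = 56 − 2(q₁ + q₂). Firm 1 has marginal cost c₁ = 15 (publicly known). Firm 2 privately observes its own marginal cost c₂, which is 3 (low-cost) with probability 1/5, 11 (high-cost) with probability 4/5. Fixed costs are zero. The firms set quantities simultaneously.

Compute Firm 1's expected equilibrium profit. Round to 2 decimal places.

Type-c best response for Firm 2: q₂(c) = (56 − c)/4 − q₁/2.
Firm 1 maximizes expected profit; its first-order condition is 56 − 4q₁ − 2E[q₂] − 15 = 0.
Substituting E[q₂] and solving: E[c₂] = 9.4, so q₁ = (56 − 2·15 + 9.4)/6 = 5.9.
E[P] = 56 − 2·(q₁ + E[q₂]) = 26.8; Firm 1's expected profit = (E[P] − 15)·q₁ = (26.8 − 15)·5.9 = 69.62.

69.62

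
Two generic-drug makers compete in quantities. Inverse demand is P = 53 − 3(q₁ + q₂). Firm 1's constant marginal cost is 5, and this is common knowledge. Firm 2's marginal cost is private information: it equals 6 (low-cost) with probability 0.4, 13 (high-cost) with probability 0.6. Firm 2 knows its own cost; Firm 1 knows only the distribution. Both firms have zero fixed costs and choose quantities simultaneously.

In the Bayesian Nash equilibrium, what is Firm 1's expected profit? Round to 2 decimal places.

Each type of Firm 2 best-responds to q₁; Firm 1 best-responds to the expected q₂ over Firm 2's types.
Firm 2 with cost c maximizes (53 − 3(q₁+q₂) − c)·q₂, giving q₂(c) = (53 − c − 3q₁)/6.
E[c₂] = 0.4·6 + 0.6·13 = 10.2
Firm 1's FOC against E[q₂] yields q₁ = (53 − 2·5 + E[c₂])/9 = (53 − 10 + 10.2)/9 = 5.91111.
E[P] = 53 − 3·(q₁ + E[q₂]) = 22.7333; Firm 1's expected profit = (E[P] − 5)·q₁ = (22.7333 − 5)·5.91111 = 104.824.

104.82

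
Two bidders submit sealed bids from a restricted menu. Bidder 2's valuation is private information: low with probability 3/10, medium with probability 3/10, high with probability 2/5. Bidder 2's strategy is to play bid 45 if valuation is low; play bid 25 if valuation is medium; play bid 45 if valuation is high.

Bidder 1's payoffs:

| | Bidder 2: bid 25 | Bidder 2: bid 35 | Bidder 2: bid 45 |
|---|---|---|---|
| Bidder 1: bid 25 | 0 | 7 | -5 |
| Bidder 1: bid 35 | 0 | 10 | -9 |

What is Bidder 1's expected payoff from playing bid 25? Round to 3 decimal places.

-3.500

E[bid 25] = 3/10·(-5) + 3/10·0 + 2/5·(-5) = (-3/2) + 0 + (-2) = -7/2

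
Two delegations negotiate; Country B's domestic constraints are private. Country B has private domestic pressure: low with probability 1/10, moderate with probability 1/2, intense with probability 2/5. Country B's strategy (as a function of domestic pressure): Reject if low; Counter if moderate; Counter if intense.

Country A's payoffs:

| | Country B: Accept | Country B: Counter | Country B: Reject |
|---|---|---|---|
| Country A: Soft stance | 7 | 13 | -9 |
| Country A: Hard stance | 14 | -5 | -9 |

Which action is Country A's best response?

E[Soft stance] = 1/10·(-9) + 1/2·(13) + 2/5·(13) = 54/5
E[Hard stance] = 1/10·(-9) + 1/2·(-5) + 2/5·(-5) = -27/5
Best response: Soft stance (54/5 is the largest).

Soft stance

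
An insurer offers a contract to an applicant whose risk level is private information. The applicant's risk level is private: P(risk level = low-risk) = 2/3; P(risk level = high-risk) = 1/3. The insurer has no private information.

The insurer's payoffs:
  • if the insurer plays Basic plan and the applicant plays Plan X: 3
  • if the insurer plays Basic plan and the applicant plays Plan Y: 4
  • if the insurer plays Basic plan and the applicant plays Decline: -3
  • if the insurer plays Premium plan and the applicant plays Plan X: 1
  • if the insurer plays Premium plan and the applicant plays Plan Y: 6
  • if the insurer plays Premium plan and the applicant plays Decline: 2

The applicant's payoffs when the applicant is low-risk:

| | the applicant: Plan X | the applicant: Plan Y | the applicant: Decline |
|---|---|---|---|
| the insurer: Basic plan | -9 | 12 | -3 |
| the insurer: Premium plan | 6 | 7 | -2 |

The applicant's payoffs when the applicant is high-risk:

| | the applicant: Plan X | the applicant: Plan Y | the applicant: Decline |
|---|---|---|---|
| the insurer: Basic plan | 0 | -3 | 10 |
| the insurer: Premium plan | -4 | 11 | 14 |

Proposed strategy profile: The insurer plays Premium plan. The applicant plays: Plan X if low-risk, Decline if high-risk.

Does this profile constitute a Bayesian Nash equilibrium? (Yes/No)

The insurer plays Premium plan: E[Premium plan] = 2/3·(1) + 1/3·(2) = 4/3; E[Basic plan] = 1. Best-responding. ✓
The applicant (risk level low-risk), facing Premium plan: Plan X gives 6, Plan Y gives 7, Decline gives -2. Proposed Plan X is not best — profitable deviation exists. ✗
The applicant (risk level high-risk), facing Premium plan: Plan X gives -4, Plan Y gives 11, Decline gives 14. Proposed Decline is best. ✓

No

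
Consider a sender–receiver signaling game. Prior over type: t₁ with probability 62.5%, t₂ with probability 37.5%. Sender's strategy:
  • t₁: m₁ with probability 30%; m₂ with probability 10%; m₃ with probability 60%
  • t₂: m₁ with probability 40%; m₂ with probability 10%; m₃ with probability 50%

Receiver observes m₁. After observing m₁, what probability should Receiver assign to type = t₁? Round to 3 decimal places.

P(m₁) = 0.625·0.3 + 0.375·0.4 = 0.3375
P(t₁ | m₁) = (0.625·0.3) / 0.3375 = 0.1875 / 0.3375 = 0.555556

0.556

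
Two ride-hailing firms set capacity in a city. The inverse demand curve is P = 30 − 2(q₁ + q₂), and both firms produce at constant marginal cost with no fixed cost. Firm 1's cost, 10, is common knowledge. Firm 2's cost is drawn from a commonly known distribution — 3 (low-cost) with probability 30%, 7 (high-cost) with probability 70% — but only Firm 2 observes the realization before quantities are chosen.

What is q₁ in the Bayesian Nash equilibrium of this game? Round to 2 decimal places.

2.63

Each type of Firm 2 best-responds to q₁; Firm 1 best-responds to the expected q₂ over Firm 2's types.
Firm 2 with cost c maximizes (30 − 2(q₁+q₂) − c)·q₂, giving q₂(c) = (30 − c − 2q₁)/4.
E[c₂] = 0.3·3 + 0.7·7 = 5.8
Firm 1's FOC against E[q₂] yields q₁ = (30 − 2·10 + E[c₂])/6 = (30 − 20 + 5.8)/6 = 2.63333.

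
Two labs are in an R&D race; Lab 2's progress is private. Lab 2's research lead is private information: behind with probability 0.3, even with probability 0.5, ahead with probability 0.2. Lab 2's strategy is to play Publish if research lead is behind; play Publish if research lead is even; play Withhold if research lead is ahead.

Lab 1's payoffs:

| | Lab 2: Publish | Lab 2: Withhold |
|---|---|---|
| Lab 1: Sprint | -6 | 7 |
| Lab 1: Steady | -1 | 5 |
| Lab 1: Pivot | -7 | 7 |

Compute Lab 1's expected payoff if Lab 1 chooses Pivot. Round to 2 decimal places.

Take the expectation over Lab 2's research lead, weighting each type's action by its prior probability.
E[Pivot] = 0.3·(-7) + 0.5·(-7) + 0.2·7 = (-2.1) + (-3.5) + 1.4 = -4.2

-4.20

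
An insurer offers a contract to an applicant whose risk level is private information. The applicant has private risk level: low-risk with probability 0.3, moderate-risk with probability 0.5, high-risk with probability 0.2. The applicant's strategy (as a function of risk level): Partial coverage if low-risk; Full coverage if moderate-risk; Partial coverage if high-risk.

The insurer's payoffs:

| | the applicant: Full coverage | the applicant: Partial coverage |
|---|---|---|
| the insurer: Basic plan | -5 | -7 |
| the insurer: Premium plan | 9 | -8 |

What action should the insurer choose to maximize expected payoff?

E[Basic plan] = 0.3·(-7) + 0.5·(-5) + 0.2·(-7) = -6
E[Premium plan] = 0.3·(-8) + 0.5·(9) + 0.2·(-8) = 0.5
Best response: Premium plan (0.5 is the largest).

Premium plan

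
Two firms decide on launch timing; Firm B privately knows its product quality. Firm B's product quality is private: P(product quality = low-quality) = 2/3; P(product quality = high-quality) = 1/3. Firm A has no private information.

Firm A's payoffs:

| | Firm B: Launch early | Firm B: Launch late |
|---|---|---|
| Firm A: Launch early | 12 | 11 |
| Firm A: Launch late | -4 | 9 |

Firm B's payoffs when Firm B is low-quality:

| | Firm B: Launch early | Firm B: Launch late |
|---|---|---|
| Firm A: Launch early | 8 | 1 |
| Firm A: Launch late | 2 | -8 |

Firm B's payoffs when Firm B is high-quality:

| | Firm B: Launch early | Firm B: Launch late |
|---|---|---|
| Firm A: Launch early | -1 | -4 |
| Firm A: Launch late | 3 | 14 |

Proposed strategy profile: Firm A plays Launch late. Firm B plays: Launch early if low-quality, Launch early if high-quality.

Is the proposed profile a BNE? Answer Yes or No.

A profile is a BNE iff every type of every player is best-responding given beliefs about the other side.
Firm A plays Launch late: E[Launch late] = 2/3·(-4) + 1/3·(-4) = -4; E[Launch early] = 12. Not best-responding. ✗
Firm B (product quality low-quality), facing Launch late: Launch early gives 2, Launch late gives -8. Proposed Launch early is best. ✓
Firm B (product quality high-quality), facing Launch late: Launch early gives 3, Launch late gives 14. Proposed Launch early is not best — profitable deviation exists. ✗

No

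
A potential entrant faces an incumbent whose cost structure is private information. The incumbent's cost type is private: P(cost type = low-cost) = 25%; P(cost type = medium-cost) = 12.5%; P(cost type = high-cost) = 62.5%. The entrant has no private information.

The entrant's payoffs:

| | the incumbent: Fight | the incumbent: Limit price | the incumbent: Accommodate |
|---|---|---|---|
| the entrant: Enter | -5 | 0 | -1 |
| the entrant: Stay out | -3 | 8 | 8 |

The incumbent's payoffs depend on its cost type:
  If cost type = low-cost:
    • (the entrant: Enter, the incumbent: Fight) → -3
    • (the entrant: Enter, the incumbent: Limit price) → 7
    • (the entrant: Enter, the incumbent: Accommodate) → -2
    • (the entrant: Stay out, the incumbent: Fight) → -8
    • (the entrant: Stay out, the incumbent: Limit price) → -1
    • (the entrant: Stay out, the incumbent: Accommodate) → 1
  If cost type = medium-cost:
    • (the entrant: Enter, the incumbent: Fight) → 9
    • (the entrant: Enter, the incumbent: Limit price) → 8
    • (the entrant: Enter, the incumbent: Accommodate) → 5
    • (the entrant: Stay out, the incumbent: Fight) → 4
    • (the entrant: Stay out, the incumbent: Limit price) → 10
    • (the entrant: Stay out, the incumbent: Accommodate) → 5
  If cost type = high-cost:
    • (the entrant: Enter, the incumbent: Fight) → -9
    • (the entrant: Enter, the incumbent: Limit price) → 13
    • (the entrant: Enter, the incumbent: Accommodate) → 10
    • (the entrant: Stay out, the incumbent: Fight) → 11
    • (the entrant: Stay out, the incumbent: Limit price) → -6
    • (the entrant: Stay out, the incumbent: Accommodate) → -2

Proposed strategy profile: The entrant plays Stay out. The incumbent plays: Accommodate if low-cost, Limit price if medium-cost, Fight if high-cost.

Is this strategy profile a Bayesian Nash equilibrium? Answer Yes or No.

Yes

The entrant plays Stay out: E[Stay out] = 0.25·(8) + 0.125·(8) + 0.625·(-3) = 1.125; E[Enter] = -3.375. Best-responding. ✓
The incumbent (cost type low-cost), facing Stay out: Fight gives -8, Limit price gives -1, Accommodate gives 1. Proposed Accommodate is best. ✓
The incumbent (cost type medium-cost), facing Stay out: Fight gives 4, Limit price gives 10, Accommodate gives 5. Proposed Limit price is best. ✓
The incumbent (cost type high-cost), facing Stay out: Fight gives 11, Limit price gives -6, Accommodate gives -2. Proposed Fight is best. ✓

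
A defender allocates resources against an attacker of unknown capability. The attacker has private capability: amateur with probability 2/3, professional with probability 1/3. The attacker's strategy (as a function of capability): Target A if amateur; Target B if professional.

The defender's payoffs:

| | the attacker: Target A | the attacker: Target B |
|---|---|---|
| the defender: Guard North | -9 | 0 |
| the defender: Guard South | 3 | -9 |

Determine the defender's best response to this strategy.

Compute the defender's expected payoff for each action, taking the expectation over the attacker's type.
E[Guard North] = 2/3·(-9) + 1/3·(0) = -6
E[Guard South] = 2/3·(3) + 1/3·(-9) = -1
Best response: Guard South (-1 is the largest).

Guard South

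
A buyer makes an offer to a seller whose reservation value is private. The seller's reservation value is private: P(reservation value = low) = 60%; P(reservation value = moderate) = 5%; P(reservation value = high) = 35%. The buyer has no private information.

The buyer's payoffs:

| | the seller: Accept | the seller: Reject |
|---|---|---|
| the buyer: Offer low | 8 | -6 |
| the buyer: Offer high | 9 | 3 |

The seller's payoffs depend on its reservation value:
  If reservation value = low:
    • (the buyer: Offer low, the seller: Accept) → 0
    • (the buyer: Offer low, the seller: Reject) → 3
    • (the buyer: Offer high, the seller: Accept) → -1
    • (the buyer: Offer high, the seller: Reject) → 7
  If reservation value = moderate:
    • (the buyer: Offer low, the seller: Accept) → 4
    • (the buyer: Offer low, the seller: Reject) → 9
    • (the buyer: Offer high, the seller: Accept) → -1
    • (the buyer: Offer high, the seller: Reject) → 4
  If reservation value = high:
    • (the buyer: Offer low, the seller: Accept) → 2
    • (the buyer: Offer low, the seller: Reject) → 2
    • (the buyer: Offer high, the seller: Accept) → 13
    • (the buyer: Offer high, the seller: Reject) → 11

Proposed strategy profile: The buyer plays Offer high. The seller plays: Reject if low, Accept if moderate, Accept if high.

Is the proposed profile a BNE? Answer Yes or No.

The buyer plays Offer high: E[Offer high] = 0.6·(3) + 0.05·(9) + 0.35·(9) = 5.4; E[Offer low] = -0.4. Best-responding. ✓
The seller (reservation value low), facing Offer high: Accept gives -1, Reject gives 7. Proposed Reject is best. ✓
The seller (reservation value moderate), facing Offer high: Accept gives -1, Reject gives 4. Proposed Accept is not best — profitable deviation exists. ✗
The seller (reservation value high), facing Offer high: Accept gives 13, Reject gives 11. Proposed Accept is best. ✓

No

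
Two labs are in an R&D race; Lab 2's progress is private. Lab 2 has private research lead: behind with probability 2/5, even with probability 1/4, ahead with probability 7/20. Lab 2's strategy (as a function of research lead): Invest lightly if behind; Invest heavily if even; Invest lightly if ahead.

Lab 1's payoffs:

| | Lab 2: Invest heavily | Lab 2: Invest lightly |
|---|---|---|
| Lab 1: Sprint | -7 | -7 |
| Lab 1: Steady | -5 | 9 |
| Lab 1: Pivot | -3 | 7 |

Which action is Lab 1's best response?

Compute Lab 1's expected payoff for each action, taking the expectation over Lab 2's type.
E[Sprint] = 2/5·(-7) + 1/4·(-7) + 7/20·(-7) = -7
E[Steady] = 2/5·(9) + 1/4·(-5) + 7/20·(9) = 11/2
E[Pivot] = 2/5·(7) + 1/4·(-3) + 7/20·(7) = 9/2
Best response: Steady (11/2 is the largest).

Steady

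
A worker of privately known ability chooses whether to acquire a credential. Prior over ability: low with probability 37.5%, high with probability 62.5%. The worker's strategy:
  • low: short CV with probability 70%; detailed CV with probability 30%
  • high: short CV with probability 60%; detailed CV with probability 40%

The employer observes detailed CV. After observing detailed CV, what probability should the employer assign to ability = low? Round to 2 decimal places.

Apply Bayes' rule using the sender's strategy as the likelihood.
P(detailed CV) = 0.375·0.3 + 0.625·0.4 = 0.3625
P(low | detailed CV) = (0.375·0.3) / 0.3625 = 0.1125 / 0.3625 = 0.310345

0.31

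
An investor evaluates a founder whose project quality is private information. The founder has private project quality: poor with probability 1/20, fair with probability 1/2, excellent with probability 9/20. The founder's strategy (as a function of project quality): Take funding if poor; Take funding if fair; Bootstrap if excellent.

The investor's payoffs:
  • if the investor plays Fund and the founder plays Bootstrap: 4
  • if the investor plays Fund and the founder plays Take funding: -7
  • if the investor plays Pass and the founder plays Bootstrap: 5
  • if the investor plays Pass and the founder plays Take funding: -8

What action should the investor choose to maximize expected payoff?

Fund

E[Fund] = 1/20·(-7) + 1/2·(-7) + 9/20·(4) = -41/20
E[Pass] = 1/20·(-8) + 1/2·(-8) + 9/20·(5) = -43/20
Best response: Fund (-41/20 is the largest).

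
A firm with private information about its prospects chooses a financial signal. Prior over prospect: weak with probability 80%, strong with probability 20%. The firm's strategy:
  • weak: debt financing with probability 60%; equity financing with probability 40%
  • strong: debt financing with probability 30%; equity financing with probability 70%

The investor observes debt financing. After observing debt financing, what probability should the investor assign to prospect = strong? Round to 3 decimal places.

Apply Bayes' rule using the sender's strategy as the likelihood.
P(debt financing) = 0.8·0.6 + 0.2·0.3 = 0.54
P(strong | debt financing) = (0.2·0.3) / 0.54 = 0.06 / 0.54 = 0.111111

0.111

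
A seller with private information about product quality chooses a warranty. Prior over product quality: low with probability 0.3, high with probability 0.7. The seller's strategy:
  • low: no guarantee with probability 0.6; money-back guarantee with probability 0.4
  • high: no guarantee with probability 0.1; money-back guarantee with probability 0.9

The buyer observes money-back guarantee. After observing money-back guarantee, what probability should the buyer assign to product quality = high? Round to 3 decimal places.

P(money-back guarantee) = 0.3·0.4 + 0.7·0.9 = 0.75
P(high | money-back guarantee) = (0.7·0.9) / 0.75 = 0.63 / 0.75 = 0.84

0.840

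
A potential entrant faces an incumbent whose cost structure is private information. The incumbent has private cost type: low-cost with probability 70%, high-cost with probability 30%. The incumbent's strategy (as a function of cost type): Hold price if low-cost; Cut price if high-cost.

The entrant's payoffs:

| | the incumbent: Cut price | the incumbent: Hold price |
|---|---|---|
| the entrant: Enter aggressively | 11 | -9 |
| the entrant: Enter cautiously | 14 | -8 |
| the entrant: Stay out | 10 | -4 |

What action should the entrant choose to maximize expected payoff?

E[Enter aggressively] = 0.7·(-9) + 0.3·(11) = -3
E[Enter cautiously] = 0.7·(-8) + 0.3·(14) = -1.4
E[Stay out] = 0.7·(-4) + 0.3·(10) = 0.2
Best response: Stay out (0.2 is the largest).

Stay out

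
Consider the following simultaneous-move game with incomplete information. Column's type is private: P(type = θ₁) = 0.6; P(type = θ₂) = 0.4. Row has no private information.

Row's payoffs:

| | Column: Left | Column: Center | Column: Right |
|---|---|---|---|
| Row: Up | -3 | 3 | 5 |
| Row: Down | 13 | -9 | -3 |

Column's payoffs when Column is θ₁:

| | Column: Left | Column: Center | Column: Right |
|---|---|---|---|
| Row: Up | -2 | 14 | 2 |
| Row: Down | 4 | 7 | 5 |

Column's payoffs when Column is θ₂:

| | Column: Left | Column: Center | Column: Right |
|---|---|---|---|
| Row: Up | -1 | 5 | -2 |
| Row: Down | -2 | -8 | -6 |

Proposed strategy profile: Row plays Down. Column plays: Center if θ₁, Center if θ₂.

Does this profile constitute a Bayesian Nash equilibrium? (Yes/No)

Row plays Down: E[Down] = 0.6·(-9) + 0.4·(-9) = -9; E[Up] = 3. Not best-responding. ✗
Column (type θ₁), facing Down: Left gives 4, Center gives 7, Right gives 5. Proposed Center is best. ✓
Column (type θ₂), facing Down: Left gives -2, Center gives -8, Right gives -6. Proposed Center is not best — profitable deviation exists. ✗

No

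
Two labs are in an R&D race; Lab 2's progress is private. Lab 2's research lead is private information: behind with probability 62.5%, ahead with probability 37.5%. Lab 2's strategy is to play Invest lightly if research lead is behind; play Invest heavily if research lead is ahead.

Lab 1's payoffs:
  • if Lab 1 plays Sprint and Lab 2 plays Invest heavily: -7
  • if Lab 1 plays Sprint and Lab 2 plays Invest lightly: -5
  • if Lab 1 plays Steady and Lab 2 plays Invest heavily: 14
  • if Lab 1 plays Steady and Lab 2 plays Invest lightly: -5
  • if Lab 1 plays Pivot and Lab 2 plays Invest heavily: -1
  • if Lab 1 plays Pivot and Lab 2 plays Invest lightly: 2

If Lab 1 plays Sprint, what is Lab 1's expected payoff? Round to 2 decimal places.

E[Sprint] = 0.625·(-5) + 0.375·(-7) = (-3.125) + (-2.625) = -5.75

-5.75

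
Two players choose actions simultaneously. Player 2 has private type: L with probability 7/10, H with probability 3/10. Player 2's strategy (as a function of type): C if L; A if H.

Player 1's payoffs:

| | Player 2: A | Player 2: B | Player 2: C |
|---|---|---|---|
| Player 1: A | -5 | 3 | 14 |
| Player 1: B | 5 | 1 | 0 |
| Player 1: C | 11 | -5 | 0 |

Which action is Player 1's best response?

A

E[A] = 7/10·(14) + 3/10·(-5) = 83/10
E[B] = 7/10·(0) + 3/10·(5) = 3/2
E[C] = 7/10·(0) + 3/10·(11) = 33/10
Best response: A (83/10 is the largest).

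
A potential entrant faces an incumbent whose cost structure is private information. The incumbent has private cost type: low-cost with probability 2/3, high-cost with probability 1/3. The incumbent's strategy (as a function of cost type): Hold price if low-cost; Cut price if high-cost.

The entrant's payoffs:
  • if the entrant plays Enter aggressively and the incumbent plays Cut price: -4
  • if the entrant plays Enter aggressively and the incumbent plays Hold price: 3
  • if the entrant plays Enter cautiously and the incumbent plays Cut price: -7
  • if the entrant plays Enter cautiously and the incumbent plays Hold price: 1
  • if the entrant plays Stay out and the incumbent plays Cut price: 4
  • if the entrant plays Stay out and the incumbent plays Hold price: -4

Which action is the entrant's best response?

E[Enter aggressively] = 2/3·(3) + 1/3·(-4) = 2/3
E[Enter cautiously] = 2/3·(1) + 1/3·(-7) = -5/3
E[Stay out] = 2/3·(-4) + 1/3·(4) = -4/3
Best response: Enter aggressively (2/3 is the largest).

Enter aggressively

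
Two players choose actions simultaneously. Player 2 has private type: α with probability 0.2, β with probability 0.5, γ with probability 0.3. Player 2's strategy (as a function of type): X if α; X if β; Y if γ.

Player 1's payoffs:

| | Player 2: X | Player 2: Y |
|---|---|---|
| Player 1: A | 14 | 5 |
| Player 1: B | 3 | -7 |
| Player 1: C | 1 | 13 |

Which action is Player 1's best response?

A

E[A] = 0.2·(14) + 0.5·(14) + 0.3·(5) = 11.3
E[B] = 0.2·(3) + 0.5·(3) + 0.3·(-7) = 0
E[C] = 0.2·(1) + 0.5·(1) + 0.3·(13) = 4.6
Best response: A (11.3 is the largest).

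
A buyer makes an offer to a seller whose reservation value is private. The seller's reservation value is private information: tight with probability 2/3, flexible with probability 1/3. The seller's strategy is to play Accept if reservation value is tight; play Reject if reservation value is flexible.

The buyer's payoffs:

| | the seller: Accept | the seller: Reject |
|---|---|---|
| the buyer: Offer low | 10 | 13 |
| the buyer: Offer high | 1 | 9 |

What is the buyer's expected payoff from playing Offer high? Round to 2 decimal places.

3.67

E[Offer high] = 2/3·1 + 1/3·9 = 2/3 + 3 = 11/3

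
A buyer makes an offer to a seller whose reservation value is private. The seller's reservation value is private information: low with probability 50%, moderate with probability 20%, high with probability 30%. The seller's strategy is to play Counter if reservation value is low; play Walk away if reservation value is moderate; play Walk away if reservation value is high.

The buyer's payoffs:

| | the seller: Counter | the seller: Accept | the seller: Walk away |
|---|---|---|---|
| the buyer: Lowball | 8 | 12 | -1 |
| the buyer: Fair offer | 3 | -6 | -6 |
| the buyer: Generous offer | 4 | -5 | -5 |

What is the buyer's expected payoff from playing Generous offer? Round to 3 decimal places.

Take the expectation over the seller's reservation value, weighting each type's action by its prior probability.
E[Generous offer] = 0.5·4 + 0.2·(-5) + 0.3·(-5) = 2 + (-1) + (-1.5) = -0.5

-0.500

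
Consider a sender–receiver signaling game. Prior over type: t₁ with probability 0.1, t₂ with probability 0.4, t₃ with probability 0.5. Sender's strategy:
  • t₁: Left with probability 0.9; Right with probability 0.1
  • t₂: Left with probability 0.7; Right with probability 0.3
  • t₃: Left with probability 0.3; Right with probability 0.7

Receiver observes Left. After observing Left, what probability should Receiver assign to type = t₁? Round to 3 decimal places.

Apply Bayes' rule using the sender's strategy as the likelihood.
P(Left) = 0.1·0.9 + 0.4·0.7 + 0.5·0.3 = 0.52
P(t₁ | Left) = (0.1·0.9) / 0.52 = 0.09 / 0.52 = 0.173077

0.173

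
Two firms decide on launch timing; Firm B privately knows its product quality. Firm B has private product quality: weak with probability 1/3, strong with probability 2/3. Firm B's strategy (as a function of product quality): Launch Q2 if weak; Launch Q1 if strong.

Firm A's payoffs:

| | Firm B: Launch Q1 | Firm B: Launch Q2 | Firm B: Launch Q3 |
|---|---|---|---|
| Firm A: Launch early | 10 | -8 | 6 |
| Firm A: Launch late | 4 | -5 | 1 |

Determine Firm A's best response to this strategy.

Launch early

E[Launch early] = 1/3·(-8) + 2/3·(10) = 4
E[Launch late] = 1/3·(-5) + 2/3·(4) = 1
Best response: Launch early (4 is the largest).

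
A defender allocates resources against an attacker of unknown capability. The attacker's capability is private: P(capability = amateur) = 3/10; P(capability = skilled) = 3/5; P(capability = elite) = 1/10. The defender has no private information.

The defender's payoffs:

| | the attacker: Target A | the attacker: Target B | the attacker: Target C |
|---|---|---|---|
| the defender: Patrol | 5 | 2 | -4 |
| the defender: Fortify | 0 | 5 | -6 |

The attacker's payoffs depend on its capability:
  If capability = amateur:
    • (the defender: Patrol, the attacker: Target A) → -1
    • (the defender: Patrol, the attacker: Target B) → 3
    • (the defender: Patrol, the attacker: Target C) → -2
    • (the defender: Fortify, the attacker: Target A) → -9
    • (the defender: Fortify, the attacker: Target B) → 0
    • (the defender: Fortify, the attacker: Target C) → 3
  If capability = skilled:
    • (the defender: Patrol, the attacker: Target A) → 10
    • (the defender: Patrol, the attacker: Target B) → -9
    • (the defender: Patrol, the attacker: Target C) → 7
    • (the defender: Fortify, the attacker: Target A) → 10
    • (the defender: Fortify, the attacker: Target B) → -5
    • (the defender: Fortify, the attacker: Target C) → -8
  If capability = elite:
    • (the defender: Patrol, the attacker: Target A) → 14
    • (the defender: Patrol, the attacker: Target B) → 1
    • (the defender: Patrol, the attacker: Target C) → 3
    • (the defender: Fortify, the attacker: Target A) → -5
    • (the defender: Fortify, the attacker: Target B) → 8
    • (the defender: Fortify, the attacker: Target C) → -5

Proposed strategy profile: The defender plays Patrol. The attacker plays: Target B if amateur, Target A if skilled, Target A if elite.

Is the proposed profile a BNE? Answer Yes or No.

The defender plays Patrol: E[Patrol] = 3/10·(2) + 3/5·(5) + 1/10·(5) = 41/10; E[Fortify] = 3/2. Best-responding. ✓
The attacker (capability amateur), facing Patrol: Target A gives -1, Target B gives 3, Target C gives -2. Proposed Target B is best. ✓
The attacker (capability skilled), facing Patrol: Target A gives 10, Target B gives -9, Target C gives 7. Proposed Target A is best. ✓
The attacker (capability elite), facing Patrol: Target A gives 14, Target B gives 1, Target C gives 3. Proposed Target A is best. ✓

Yes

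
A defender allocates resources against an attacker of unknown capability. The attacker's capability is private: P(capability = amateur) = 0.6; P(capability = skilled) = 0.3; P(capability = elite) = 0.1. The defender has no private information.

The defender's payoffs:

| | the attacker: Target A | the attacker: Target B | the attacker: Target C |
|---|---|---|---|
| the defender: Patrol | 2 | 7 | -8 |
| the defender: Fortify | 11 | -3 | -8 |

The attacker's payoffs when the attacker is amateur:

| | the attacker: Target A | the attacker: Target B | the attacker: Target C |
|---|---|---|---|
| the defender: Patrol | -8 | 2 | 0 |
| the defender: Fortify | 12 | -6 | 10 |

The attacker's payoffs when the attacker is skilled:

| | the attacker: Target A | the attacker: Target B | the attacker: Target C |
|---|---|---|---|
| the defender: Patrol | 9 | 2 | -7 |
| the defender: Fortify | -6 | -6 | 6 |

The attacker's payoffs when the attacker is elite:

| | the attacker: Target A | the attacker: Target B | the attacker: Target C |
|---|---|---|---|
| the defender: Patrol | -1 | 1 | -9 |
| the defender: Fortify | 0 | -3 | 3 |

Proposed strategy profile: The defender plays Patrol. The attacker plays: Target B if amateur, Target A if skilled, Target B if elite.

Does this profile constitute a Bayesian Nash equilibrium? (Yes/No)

The defender plays Patrol: E[Patrol] = 0.6·(7) + 0.3·(2) + 0.1·(7) = 5.5; E[Fortify] = 1.2. Best-responding. ✓
The attacker (capability amateur), facing Patrol: Target A gives -8, Target B gives 2, Target C gives 0. Proposed Target B is best. ✓
The attacker (capability skilled), facing Patrol: Target A gives 9, Target B gives 2, Target C gives -7. Proposed Target A is best. ✓
The attacker (capability elite), facing Patrol: Target A gives -1, Target B gives 1, Target C gives -9. Proposed Target B is best. ✓

Yes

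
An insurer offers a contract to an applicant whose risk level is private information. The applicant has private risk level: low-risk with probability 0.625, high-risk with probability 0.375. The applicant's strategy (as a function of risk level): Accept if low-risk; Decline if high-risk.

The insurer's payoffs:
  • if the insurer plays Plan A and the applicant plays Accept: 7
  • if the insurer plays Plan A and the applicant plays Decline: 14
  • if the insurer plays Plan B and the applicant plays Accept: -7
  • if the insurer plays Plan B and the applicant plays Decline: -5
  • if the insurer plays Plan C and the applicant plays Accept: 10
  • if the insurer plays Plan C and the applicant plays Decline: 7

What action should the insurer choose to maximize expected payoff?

Plan A

E[Plan A] = 0.625·(7) + 0.375·(14) = 9.625
E[Plan B] = 0.625·(-7) + 0.375·(-5) = -6.25
E[Plan C] = 0.625·(10) + 0.375·(7) = 8.875
Best response: Plan A (9.625 is the largest).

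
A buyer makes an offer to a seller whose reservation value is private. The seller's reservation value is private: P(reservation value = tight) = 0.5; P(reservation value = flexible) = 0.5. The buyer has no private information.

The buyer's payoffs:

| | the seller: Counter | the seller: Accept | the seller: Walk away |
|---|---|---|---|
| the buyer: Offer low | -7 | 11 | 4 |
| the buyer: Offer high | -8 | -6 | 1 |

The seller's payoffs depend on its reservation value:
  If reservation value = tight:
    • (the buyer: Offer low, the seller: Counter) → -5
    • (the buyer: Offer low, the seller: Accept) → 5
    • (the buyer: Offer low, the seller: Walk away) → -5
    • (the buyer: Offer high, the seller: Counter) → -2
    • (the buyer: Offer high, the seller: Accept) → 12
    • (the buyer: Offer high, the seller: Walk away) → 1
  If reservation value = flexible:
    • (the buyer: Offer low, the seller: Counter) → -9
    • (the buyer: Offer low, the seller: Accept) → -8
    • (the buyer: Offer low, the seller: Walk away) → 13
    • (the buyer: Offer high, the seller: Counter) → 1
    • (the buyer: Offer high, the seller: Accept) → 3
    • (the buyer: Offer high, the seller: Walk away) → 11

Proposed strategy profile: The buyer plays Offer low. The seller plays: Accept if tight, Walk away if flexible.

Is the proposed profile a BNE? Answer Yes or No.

The buyer plays Offer low: E[Offer low] = 0.5·(11) + 0.5·(4) = 7.5; E[Offer high] = -2.5. Best-responding. ✓
The seller (reservation value tight), facing Offer low: Counter gives -5, Accept gives 5, Walk away gives -5. Proposed Accept is best. ✓
The seller (reservation value flexible), facing Offer low: Counter gives -9, Accept gives -8, Walk away gives 13. Proposed Walk away is best. ✓

Yes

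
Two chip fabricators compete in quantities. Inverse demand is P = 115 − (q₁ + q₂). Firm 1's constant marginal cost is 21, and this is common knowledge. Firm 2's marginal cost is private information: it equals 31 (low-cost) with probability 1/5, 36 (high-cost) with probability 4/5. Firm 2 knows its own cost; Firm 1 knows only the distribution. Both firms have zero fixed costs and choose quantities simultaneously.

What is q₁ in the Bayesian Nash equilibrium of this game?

Firm 2 with cost c maximizes (115 − (q₁+q₂) − c)·q₂, giving q₂(c) = (115 − c − q₁)/2.
E[c₂] = 1/5·31 + 4/5·36 = 35
Firm 1's FOC against E[q₂] yields q₁ = (115 − 2·21 + E[c₂])/3 = (115 − 42 + 35)/3 = 36.

36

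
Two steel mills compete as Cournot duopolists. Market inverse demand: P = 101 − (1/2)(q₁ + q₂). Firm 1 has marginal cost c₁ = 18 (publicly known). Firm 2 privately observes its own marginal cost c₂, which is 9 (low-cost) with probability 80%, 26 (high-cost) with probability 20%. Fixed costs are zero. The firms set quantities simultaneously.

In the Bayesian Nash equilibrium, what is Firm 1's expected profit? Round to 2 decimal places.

Type-c best response for Firm 2: q₂(c) = (101 − c) − q₁/2.
Firm 1 maximizes expected profit; its first-order condition is 101 − q₁ − (1/2)E[q₂] − 18 = 0.
Substituting E[q₂] and solving: E[c₂] = 12.4, so q₁ = (101 − 2·18 + 12.4)/(3/2) = 51.6.
E[P] = 101 − (1/2)·(q₁ + E[q₂]) = 43.8; Firm 1's expected profit = (E[P] − 18)·q₁ = (43.8 − 18)·51.6 = 1331.28.

1331.28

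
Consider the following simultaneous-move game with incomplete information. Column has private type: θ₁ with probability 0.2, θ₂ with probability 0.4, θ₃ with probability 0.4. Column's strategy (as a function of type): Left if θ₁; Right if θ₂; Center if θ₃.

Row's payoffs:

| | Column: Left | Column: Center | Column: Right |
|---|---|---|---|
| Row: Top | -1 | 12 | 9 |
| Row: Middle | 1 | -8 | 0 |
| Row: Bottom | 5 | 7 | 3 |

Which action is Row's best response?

Top

E[Top] = 0.2·(-1) + 0.4·(9) + 0.4·(12) = 8.2
E[Middle] = 0.2·(1) + 0.4·(0) + 0.4·(-8) = -3
E[Bottom] = 0.2·(5) + 0.4·(3) + 0.4·(7) = 5
Best response: Top (8.2 is the largest).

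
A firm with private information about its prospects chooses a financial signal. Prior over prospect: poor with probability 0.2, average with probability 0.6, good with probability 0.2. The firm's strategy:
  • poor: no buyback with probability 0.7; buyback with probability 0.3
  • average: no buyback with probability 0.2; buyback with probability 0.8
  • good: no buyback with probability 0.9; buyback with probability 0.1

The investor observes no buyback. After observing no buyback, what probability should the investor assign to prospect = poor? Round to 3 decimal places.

Apply Bayes' rule using the sender's strategy as the likelihood.
P(no buyback) = 0.2·0.7 + 0.6·0.2 + 0.2·0.9 = 0.44
P(poor | no buyback) = (0.2·0.7) / 0.44 = 0.14 / 0.44 = 0.318182

0.318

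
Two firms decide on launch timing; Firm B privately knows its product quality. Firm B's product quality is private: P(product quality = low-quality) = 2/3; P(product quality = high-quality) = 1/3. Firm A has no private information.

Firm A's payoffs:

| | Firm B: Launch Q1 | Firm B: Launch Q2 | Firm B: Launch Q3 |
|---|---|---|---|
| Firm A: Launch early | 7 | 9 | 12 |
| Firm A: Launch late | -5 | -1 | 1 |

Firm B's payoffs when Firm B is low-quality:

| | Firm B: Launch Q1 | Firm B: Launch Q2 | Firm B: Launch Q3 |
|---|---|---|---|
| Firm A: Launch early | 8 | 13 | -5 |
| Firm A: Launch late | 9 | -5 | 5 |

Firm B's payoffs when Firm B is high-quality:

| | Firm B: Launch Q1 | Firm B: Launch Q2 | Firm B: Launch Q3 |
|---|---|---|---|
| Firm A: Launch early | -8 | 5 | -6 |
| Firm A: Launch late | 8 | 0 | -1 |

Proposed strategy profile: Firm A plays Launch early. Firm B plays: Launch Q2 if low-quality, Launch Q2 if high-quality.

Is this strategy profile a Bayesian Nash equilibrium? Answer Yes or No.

A profile is a BNE iff every type of every player is best-responding given beliefs about the other side.
Firm A plays Launch early: E[Launch early] = 2/3·(9) + 1/3·(9) = 9; E[Launch late] = -1. Best-responding. ✓
Firm B (product quality low-quality), facing Launch early: Launch Q1 gives 8, Launch Q2 gives 13, Launch Q3 gives -5. Proposed Launch Q2 is best. ✓
Firm B (product quality high-quality), facing Launch early: Launch Q1 gives -8, Launch Q2 gives 5, Launch Q3 gives -6. Proposed Launch Q2 is best. ✓

Yes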